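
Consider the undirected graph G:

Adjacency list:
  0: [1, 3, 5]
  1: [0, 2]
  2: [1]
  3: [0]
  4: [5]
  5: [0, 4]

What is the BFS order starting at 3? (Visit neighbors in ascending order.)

BFS from vertex 3 (neighbors processed in ascending order):
Visit order: 3, 0, 1, 5, 2, 4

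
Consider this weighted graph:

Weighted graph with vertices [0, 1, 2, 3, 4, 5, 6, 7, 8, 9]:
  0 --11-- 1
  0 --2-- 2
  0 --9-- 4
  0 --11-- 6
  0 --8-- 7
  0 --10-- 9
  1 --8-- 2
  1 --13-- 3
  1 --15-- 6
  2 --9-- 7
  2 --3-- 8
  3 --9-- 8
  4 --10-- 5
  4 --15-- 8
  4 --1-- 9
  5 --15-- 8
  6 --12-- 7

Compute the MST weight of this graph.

Applying Kruskal's algorithm (sort edges by weight, add if no cycle):
  Add (4,9) w=1
  Add (0,2) w=2
  Add (2,8) w=3
  Add (0,7) w=8
  Add (1,2) w=8
  Add (0,4) w=9
  Skip (2,7) w=9 (creates cycle)
  Add (3,8) w=9
  Skip (0,9) w=10 (creates cycle)
  Add (4,5) w=10
  Skip (0,1) w=11 (creates cycle)
  Add (0,6) w=11
  Skip (6,7) w=12 (creates cycle)
  Skip (1,3) w=13 (creates cycle)
  Skip (1,6) w=15 (creates cycle)
  Skip (4,8) w=15 (creates cycle)
  Skip (5,8) w=15 (creates cycle)
MST weight = 61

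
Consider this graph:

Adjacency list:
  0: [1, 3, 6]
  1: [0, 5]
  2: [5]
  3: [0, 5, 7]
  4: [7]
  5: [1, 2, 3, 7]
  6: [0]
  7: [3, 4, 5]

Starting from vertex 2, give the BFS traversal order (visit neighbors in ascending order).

BFS from vertex 2 (neighbors processed in ascending order):
Visit order: 2, 5, 1, 3, 7, 0, 4, 6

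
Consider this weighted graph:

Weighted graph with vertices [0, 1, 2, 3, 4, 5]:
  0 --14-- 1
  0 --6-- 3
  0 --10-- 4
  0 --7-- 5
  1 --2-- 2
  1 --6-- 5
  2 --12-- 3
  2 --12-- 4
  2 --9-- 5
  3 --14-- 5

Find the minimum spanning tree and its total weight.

Applying Kruskal's algorithm (sort edges by weight, add if no cycle):
  Add (1,2) w=2
  Add (0,3) w=6
  Add (1,5) w=6
  Add (0,5) w=7
  Skip (2,5) w=9 (creates cycle)
  Add (0,4) w=10
  Skip (2,3) w=12 (creates cycle)
  Skip (2,4) w=12 (creates cycle)
  Skip (0,1) w=14 (creates cycle)
  Skip (3,5) w=14 (creates cycle)
MST weight = 31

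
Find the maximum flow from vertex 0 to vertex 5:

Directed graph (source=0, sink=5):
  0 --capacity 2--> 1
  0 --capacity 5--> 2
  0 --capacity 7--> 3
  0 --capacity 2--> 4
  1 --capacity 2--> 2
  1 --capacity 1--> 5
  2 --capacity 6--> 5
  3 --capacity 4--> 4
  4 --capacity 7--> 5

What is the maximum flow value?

Computing max flow:
  Flow on (0->1): 2/2
  Flow on (0->2): 5/5
  Flow on (0->3): 4/7
  Flow on (0->4): 2/2
  Flow on (1->2): 1/2
  Flow on (1->5): 1/1
  Flow on (2->5): 6/6
  Flow on (3->4): 4/4
  Flow on (4->5): 6/7
Maximum flow = 13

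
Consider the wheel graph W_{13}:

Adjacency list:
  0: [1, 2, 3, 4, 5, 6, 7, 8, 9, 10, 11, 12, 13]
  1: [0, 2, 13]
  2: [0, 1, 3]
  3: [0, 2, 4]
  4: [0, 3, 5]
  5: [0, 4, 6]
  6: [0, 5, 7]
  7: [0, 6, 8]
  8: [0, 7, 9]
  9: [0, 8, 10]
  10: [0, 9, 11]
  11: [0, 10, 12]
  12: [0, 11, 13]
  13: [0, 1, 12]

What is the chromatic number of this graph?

W_{13} = C_{13} plus a hub adjacent to every cycle vertex.
The outer cycle needs 3 colors (odd cycle); the hub is adjacent to all of them so needs a fresh color.
Chromatic number = 3 + 1 = 4.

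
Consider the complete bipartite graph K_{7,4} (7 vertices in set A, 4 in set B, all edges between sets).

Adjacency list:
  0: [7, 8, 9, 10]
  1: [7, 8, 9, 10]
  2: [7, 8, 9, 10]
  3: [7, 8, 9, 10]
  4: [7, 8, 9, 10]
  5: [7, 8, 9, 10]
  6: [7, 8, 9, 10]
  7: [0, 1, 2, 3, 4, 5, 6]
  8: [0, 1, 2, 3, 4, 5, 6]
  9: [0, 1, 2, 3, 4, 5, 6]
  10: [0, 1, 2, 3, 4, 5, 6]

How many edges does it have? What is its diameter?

K_{7,4} has 7 * 4 = 28 edges.
Any vertex reaches any opposite-side vertex in 1 step; same-side vertices reach in 2 steps via any opposite-side vertex.
Diameter = 2.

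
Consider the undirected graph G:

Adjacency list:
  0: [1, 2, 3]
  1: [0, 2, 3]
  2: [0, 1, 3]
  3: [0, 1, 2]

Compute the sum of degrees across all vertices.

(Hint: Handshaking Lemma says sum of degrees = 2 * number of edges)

Count edges: 6 edges.
By Handshaking Lemma: sum of degrees = 2 * 6 = 12.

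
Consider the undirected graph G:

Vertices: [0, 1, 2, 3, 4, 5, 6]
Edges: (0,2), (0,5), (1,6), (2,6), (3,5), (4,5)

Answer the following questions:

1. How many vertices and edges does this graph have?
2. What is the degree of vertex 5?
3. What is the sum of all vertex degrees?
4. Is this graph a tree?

Count: 7 vertices, 6 edges.
Vertex 5 has neighbors [0, 3, 4], degree = 3.
Handshaking lemma: 2 * 6 = 12.
A graph is a tree iff it is connected and has exactly n-1 edges. This graph is connected (all 7 vertices in one component) and has 7-1 = 6 edges. It is a tree.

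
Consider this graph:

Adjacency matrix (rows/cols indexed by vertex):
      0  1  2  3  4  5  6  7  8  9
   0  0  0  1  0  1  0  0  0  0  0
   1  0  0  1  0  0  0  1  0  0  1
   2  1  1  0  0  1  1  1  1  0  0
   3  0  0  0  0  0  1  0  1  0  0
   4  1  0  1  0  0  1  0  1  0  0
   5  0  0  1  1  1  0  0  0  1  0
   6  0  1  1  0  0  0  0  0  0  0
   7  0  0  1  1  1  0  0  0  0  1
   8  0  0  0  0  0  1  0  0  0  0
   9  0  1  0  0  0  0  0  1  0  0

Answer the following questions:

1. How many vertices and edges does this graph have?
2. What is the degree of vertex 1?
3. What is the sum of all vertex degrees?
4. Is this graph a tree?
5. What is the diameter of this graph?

Count: 10 vertices, 15 edges.
Vertex 1 has neighbors [2, 6, 9], degree = 3.
Handshaking lemma: 2 * 15 = 30.
A tree on 10 vertices has 9 edges. This graph has 15 edges (6 extra). Not a tree.
Diameter (longest shortest path) = 4.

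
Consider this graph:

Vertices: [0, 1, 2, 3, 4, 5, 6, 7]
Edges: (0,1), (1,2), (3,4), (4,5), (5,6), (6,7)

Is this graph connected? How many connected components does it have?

Checking connectivity: the graph has 2 connected component(s).
Components: [[0, 1, 2], [3, 4, 5, 6, 7]]. The graph is NOT connected.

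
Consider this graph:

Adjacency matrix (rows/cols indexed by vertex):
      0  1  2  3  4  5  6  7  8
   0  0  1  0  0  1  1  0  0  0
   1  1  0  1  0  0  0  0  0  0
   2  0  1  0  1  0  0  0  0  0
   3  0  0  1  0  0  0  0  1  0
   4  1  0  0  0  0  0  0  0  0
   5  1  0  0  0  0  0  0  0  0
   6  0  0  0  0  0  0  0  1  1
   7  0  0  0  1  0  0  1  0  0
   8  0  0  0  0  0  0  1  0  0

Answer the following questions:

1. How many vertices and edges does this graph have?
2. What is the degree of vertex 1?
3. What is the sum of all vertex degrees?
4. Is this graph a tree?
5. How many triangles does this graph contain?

Count: 9 vertices, 8 edges.
Vertex 1 has neighbors [0, 2], degree = 2.
Handshaking lemma: 2 * 8 = 16.
A graph is a tree iff it is connected and has exactly n-1 edges. This graph is connected (all 9 vertices in one component) and has 9-1 = 8 edges. It is a tree.
Number of triangles = 0.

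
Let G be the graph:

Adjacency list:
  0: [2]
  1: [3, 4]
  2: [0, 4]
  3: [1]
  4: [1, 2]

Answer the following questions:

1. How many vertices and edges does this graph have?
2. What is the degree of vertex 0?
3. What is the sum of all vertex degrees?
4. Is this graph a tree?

Count: 5 vertices, 4 edges.
Vertex 0 has neighbors [2], degree = 1.
Handshaking lemma: 2 * 4 = 8.
A graph is a tree iff it is connected and has exactly n-1 edges. This graph is connected (all 5 vertices in one component) and has 5-1 = 4 edges. It is a tree.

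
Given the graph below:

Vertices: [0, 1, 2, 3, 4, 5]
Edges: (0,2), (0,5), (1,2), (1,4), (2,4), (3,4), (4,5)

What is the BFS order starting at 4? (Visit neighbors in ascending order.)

BFS from vertex 4 (neighbors processed in ascending order):
Visit order: 4, 1, 2, 3, 5, 0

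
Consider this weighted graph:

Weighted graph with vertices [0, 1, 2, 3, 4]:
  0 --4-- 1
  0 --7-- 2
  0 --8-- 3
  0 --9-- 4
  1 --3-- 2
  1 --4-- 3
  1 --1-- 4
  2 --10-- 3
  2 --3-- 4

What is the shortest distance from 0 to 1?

Using Dijkstra's algorithm from vertex 0:
Shortest path: 0 -> 1
Total weight: 4 = 4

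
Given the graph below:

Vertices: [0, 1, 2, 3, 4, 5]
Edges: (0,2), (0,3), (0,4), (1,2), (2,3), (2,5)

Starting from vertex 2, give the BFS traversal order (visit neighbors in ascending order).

BFS from vertex 2 (neighbors processed in ascending order):
Visit order: 2, 0, 1, 3, 5, 4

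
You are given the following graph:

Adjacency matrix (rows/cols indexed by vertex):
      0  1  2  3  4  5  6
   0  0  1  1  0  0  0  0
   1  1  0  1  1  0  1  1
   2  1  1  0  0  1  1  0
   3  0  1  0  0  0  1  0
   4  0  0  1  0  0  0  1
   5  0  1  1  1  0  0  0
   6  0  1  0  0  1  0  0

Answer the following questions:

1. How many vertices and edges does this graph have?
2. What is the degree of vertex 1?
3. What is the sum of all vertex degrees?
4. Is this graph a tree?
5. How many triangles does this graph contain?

Count: 7 vertices, 10 edges.
Vertex 1 has neighbors [0, 2, 3, 5, 6], degree = 5.
Handshaking lemma: 2 * 10 = 20.
A tree on 7 vertices has 6 edges. This graph has 10 edges (4 extra). Not a tree.
Number of triangles = 3.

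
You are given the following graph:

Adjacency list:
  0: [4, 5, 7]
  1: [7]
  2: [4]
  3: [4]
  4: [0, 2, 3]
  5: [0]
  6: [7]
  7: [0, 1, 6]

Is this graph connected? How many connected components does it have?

Checking connectivity: the graph has 1 connected component(s).
All vertices are reachable from each other. The graph IS connected.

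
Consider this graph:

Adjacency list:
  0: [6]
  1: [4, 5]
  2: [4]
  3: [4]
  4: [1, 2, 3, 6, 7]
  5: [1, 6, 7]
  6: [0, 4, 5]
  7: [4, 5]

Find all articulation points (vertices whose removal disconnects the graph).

An articulation point is a vertex whose removal disconnects the graph.
Articulation points: [4, 6]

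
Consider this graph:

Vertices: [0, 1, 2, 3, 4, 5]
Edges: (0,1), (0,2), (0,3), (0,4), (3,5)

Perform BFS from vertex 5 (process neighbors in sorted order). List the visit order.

BFS from vertex 5 (neighbors processed in ascending order):
Visit order: 5, 3, 0, 1, 2, 4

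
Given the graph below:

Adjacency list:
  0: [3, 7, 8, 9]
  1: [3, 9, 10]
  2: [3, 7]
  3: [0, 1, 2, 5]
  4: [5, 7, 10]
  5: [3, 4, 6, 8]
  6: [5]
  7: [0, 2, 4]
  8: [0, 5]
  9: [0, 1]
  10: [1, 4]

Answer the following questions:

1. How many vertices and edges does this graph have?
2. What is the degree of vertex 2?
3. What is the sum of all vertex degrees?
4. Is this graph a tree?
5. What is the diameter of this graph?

Count: 11 vertices, 15 edges.
Vertex 2 has neighbors [3, 7], degree = 2.
Handshaking lemma: 2 * 15 = 30.
A tree on 11 vertices has 10 edges. This graph has 15 edges (5 extra). Not a tree.
Diameter (longest shortest path) = 4.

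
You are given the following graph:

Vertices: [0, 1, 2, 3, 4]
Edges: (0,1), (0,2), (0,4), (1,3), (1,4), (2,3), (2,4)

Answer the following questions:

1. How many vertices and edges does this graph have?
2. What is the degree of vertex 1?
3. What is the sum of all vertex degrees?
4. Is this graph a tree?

Count: 5 vertices, 7 edges.
Vertex 1 has neighbors [0, 3, 4], degree = 3.
Handshaking lemma: 2 * 7 = 14.
A tree on 5 vertices has 4 edges. This graph has 7 edges (3 extra). Not a tree.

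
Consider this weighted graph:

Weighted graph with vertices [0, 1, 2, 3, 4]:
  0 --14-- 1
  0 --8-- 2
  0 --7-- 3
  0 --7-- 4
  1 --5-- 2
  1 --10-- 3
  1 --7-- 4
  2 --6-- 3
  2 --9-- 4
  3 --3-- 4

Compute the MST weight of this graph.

Applying Kruskal's algorithm (sort edges by weight, add if no cycle):
  Add (3,4) w=3
  Add (1,2) w=5
  Add (2,3) w=6
  Add (0,4) w=7
  Skip (0,3) w=7 (creates cycle)
  Skip (1,4) w=7 (creates cycle)
  Skip (0,2) w=8 (creates cycle)
  Skip (2,4) w=9 (creates cycle)
  Skip (1,3) w=10 (creates cycle)
  Skip (0,1) w=14 (creates cycle)
MST weight = 21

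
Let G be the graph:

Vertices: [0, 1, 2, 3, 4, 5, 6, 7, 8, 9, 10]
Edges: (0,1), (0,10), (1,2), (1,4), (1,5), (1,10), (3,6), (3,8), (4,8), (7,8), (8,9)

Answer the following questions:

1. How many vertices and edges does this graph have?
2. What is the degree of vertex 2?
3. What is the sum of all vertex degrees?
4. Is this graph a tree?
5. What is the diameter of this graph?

Count: 11 vertices, 11 edges.
Vertex 2 has neighbors [1], degree = 1.
Handshaking lemma: 2 * 11 = 22.
A tree on 11 vertices has 10 edges. This graph has 11 edges (1 extra). Not a tree.
Diameter (longest shortest path) = 5.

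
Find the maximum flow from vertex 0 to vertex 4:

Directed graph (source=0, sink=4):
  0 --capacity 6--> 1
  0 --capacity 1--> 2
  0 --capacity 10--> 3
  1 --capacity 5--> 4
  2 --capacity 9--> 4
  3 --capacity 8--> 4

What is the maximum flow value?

Computing max flow:
  Flow on (0->1): 5/6
  Flow on (0->2): 1/1
  Flow on (0->3): 8/10
  Flow on (1->4): 5/5
  Flow on (2->4): 1/9
  Flow on (3->4): 8/8
Maximum flow = 14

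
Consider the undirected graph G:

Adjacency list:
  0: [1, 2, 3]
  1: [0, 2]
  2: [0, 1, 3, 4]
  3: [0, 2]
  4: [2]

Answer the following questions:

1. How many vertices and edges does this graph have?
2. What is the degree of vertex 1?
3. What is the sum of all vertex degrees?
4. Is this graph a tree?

Count: 5 vertices, 6 edges.
Vertex 1 has neighbors [0, 2], degree = 2.
Handshaking lemma: 2 * 6 = 12.
A tree on 5 vertices has 4 edges. This graph has 6 edges (2 extra). Not a tree.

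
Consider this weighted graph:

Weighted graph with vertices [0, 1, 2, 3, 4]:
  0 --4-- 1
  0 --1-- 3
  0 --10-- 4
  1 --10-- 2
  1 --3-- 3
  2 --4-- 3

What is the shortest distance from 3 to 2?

Using Dijkstra's algorithm from vertex 3:
Shortest path: 3 -> 2
Total weight: 4 = 4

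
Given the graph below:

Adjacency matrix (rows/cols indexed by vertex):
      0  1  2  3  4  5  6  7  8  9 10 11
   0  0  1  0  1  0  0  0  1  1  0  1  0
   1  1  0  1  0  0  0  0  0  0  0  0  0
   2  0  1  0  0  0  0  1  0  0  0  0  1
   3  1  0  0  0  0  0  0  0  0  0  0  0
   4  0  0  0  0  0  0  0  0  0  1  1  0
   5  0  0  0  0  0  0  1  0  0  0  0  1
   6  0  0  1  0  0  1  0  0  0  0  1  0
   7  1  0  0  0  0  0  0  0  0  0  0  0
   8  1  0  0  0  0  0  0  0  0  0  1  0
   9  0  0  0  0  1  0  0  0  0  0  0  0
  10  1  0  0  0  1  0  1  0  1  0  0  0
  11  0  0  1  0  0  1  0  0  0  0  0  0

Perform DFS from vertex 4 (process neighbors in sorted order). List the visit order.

DFS from vertex 4 (neighbors processed in ascending order):
Visit order: 4, 9, 10, 0, 1, 2, 6, 5, 11, 3, 7, 8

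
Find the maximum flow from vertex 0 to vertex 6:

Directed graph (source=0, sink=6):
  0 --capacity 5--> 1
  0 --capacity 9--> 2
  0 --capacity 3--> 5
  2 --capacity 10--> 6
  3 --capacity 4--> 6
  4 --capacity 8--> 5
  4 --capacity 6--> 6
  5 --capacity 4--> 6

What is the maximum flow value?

Computing max flow:
  Flow on (0->2): 9/9
  Flow on (0->5): 3/3
  Flow on (2->6): 9/10
  Flow on (5->6): 3/4
Maximum flow = 12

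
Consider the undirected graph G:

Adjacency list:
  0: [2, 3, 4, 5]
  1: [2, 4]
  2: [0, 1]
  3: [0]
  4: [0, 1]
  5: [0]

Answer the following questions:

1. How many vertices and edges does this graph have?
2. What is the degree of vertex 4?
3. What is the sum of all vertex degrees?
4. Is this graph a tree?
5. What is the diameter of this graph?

Count: 6 vertices, 6 edges.
Vertex 4 has neighbors [0, 1], degree = 2.
Handshaking lemma: 2 * 6 = 12.
A tree on 6 vertices has 5 edges. This graph has 6 edges (1 extra). Not a tree.
Diameter (longest shortest path) = 3.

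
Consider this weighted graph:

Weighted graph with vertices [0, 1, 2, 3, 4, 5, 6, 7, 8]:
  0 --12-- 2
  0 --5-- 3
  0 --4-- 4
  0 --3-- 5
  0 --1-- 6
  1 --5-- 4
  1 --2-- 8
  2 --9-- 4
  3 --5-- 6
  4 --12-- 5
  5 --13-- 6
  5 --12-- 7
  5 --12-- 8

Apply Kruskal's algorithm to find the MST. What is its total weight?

Applying Kruskal's algorithm (sort edges by weight, add if no cycle):
  Add (0,6) w=1
  Add (1,8) w=2
  Add (0,5) w=3
  Add (0,4) w=4
  Add (0,3) w=5
  Add (1,4) w=5
  Skip (3,6) w=5 (creates cycle)
  Add (2,4) w=9
  Skip (0,2) w=12 (creates cycle)
  Skip (4,5) w=12 (creates cycle)
  Skip (5,8) w=12 (creates cycle)
  Add (5,7) w=12
  Skip (5,6) w=13 (creates cycle)
MST weight = 41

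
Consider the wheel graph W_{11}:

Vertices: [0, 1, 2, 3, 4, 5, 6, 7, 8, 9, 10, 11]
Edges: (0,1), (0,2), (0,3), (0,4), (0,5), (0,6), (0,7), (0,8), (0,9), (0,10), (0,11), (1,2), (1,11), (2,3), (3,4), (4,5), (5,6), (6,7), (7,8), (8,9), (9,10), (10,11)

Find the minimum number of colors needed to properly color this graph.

W_{11} = C_{11} plus a hub adjacent to every cycle vertex.
The outer cycle needs 3 colors (odd cycle); the hub is adjacent to all of them so needs a fresh color.
Chromatic number = 3 + 1 = 4.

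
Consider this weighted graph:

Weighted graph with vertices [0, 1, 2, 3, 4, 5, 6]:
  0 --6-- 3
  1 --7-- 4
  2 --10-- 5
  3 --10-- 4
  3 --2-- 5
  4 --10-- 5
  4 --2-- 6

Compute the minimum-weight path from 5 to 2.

Using Dijkstra's algorithm from vertex 5:
Shortest path: 5 -> 2
Total weight: 10 = 10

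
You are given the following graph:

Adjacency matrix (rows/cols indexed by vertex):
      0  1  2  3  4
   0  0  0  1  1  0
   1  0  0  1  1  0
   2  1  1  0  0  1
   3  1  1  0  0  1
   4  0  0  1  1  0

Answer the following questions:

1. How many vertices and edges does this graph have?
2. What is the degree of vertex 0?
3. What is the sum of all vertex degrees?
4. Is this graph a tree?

Count: 5 vertices, 6 edges.
Vertex 0 has neighbors [2, 3], degree = 2.
Handshaking lemma: 2 * 6 = 12.
A tree on 5 vertices has 4 edges. This graph has 6 edges (2 extra). Not a tree.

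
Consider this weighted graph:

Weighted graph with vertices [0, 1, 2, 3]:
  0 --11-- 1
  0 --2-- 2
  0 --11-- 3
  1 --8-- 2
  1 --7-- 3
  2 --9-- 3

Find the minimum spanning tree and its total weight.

Applying Kruskal's algorithm (sort edges by weight, add if no cycle):
  Add (0,2) w=2
  Add (1,3) w=7
  Add (1,2) w=8
  Skip (2,3) w=9 (creates cycle)
  Skip (0,3) w=11 (creates cycle)
  Skip (0,1) w=11 (creates cycle)
MST weight = 17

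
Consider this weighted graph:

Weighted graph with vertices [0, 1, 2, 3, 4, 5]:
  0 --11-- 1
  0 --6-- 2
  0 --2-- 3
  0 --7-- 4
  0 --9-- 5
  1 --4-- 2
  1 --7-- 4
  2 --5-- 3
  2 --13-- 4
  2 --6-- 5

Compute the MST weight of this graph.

Applying Kruskal's algorithm (sort edges by weight, add if no cycle):
  Add (0,3) w=2
  Add (1,2) w=4
  Add (2,3) w=5
  Skip (0,2) w=6 (creates cycle)
  Add (2,5) w=6
  Add (0,4) w=7
  Skip (1,4) w=7 (creates cycle)
  Skip (0,5) w=9 (creates cycle)
  Skip (0,1) w=11 (creates cycle)
  Skip (2,4) w=13 (creates cycle)
MST weight = 24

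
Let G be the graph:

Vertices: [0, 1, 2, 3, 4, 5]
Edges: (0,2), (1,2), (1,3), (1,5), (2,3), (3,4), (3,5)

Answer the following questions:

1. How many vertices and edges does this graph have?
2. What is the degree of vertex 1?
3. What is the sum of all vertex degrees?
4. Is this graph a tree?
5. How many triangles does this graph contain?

Count: 6 vertices, 7 edges.
Vertex 1 has neighbors [2, 3, 5], degree = 3.
Handshaking lemma: 2 * 7 = 14.
A tree on 6 vertices has 5 edges. This graph has 7 edges (2 extra). Not a tree.
Number of triangles = 2.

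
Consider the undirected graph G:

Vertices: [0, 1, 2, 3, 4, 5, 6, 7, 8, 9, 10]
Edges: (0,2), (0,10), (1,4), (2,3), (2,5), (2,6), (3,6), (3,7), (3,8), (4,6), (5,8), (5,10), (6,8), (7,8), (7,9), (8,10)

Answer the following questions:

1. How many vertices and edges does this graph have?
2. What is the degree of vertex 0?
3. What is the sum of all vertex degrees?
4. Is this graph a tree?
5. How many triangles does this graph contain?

Count: 11 vertices, 16 edges.
Vertex 0 has neighbors [2, 10], degree = 2.
Handshaking lemma: 2 * 16 = 32.
A tree on 11 vertices has 10 edges. This graph has 16 edges (6 extra). Not a tree.
Number of triangles = 4.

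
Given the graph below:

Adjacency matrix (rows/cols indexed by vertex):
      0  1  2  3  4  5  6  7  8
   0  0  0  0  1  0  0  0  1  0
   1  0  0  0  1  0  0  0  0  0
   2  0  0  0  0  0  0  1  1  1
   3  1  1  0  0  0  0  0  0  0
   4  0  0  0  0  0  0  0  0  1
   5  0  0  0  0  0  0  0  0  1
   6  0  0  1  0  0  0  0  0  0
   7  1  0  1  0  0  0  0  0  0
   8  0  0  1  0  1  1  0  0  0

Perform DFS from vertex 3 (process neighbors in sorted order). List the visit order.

DFS from vertex 3 (neighbors processed in ascending order):
Visit order: 3, 0, 7, 2, 6, 8, 4, 5, 1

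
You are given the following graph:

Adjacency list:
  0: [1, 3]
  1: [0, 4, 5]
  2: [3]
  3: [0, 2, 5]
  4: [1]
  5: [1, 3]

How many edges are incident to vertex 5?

Vertex 5 has neighbors [1, 3], so deg(5) = 2.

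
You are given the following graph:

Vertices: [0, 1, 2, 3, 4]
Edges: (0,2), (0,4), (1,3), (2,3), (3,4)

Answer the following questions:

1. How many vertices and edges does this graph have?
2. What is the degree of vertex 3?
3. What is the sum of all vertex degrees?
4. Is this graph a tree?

Count: 5 vertices, 5 edges.
Vertex 3 has neighbors [1, 2, 4], degree = 3.
Handshaking lemma: 2 * 5 = 10.
A tree on 5 vertices has 4 edges. This graph has 5 edges (1 extra). Not a tree.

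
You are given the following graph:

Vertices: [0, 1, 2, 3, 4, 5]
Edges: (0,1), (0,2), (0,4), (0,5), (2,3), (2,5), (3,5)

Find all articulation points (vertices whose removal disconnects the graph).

An articulation point is a vertex whose removal disconnects the graph.
Articulation points: [0]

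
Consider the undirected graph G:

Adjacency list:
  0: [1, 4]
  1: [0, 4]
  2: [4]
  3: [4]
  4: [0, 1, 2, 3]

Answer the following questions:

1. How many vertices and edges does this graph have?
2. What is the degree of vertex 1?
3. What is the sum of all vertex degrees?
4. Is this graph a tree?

Count: 5 vertices, 5 edges.
Vertex 1 has neighbors [0, 4], degree = 2.
Handshaking lemma: 2 * 5 = 10.
A tree on 5 vertices has 4 edges. This graph has 5 edges (1 extra). Not a tree.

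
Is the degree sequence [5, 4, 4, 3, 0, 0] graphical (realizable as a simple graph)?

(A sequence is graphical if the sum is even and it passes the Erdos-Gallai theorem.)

Sum of degrees = 16. Sum is even but fails Erdos-Gallai. The sequence is NOT graphical.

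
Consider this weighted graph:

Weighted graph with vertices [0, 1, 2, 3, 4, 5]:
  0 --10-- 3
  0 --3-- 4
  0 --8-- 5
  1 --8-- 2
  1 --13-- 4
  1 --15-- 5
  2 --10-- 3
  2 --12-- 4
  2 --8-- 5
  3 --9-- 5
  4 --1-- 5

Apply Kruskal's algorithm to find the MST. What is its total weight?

Applying Kruskal's algorithm (sort edges by weight, add if no cycle):
  Add (4,5) w=1
  Add (0,4) w=3
  Skip (0,5) w=8 (creates cycle)
  Add (1,2) w=8
  Add (2,5) w=8
  Add (3,5) w=9
  Skip (0,3) w=10 (creates cycle)
  Skip (2,3) w=10 (creates cycle)
  Skip (2,4) w=12 (creates cycle)
  Skip (1,4) w=13 (creates cycle)
  Skip (1,5) w=15 (creates cycle)
MST weight = 29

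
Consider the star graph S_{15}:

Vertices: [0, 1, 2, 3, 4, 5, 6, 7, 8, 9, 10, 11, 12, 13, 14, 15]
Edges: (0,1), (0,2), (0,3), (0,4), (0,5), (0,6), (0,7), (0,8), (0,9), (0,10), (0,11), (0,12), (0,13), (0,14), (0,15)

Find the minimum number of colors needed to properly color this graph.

S_{15} has one hub adjacent to 15 leaves; leaves are pairwise non-adjacent.
Color the hub 0 and every leaf 1.
Chromatic number = 2.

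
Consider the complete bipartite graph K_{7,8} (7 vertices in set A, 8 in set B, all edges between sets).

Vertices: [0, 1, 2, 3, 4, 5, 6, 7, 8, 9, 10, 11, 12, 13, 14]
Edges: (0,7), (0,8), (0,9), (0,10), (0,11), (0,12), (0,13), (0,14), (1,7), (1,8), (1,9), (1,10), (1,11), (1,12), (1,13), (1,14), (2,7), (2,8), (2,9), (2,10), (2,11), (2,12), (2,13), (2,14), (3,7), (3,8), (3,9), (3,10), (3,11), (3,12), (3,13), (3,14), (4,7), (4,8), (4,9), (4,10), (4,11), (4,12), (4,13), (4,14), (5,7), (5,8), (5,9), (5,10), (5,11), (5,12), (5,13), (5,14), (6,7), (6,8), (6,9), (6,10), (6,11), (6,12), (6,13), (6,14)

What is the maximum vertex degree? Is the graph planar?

Set-A vertices have degree 8; set-B vertices have degree 7. Maximum degree = max(7,8) = 8.
K_{7,8} contains K_{3,3} as a subgraph (since both sides have >= 3 vertices); by Kuratowski's theorem it is not planar.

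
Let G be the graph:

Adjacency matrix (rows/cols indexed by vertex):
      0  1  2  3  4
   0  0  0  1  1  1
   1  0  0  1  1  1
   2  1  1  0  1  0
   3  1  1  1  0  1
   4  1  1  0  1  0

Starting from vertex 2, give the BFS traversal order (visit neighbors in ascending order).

BFS from vertex 2 (neighbors processed in ascending order):
Visit order: 2, 0, 1, 3, 4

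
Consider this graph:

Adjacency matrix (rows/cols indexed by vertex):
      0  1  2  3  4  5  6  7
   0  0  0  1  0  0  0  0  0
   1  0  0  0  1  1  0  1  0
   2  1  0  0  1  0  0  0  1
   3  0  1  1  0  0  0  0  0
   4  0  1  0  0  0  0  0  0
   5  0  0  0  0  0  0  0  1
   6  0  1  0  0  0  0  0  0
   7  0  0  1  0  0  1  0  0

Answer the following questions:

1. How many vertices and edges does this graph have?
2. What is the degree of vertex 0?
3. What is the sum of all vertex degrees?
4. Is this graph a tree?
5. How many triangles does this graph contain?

Count: 8 vertices, 7 edges.
Vertex 0 has neighbors [2], degree = 1.
Handshaking lemma: 2 * 7 = 14.
A graph is a tree iff it is connected and has exactly n-1 edges. This graph is connected (all 8 vertices in one component) and has 8-1 = 7 edges. It is a tree.
Number of triangles = 0.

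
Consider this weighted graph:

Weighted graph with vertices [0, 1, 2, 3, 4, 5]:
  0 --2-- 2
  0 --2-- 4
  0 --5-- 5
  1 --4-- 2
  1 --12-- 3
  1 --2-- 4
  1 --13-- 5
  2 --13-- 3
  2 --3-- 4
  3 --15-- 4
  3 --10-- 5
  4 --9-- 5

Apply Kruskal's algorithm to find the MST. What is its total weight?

Applying Kruskal's algorithm (sort edges by weight, add if no cycle):
  Add (0,4) w=2
  Add (0,2) w=2
  Add (1,4) w=2
  Skip (2,4) w=3 (creates cycle)
  Skip (1,2) w=4 (creates cycle)
  Add (0,5) w=5
  Skip (4,5) w=9 (creates cycle)
  Add (3,5) w=10
  Skip (1,3) w=12 (creates cycle)
  Skip (1,5) w=13 (creates cycle)
  Skip (2,3) w=13 (creates cycle)
  Skip (3,4) w=15 (creates cycle)
MST weight = 21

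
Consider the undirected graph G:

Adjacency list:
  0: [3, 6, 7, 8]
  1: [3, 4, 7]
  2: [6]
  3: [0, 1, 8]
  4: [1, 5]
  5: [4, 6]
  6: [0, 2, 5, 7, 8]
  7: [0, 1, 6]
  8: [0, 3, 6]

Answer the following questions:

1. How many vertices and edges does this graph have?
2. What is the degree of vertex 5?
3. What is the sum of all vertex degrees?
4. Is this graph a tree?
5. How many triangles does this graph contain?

Count: 9 vertices, 13 edges.
Vertex 5 has neighbors [4, 6], degree = 2.
Handshaking lemma: 2 * 13 = 26.
A tree on 9 vertices has 8 edges. This graph has 13 edges (5 extra). Not a tree.
Number of triangles = 3.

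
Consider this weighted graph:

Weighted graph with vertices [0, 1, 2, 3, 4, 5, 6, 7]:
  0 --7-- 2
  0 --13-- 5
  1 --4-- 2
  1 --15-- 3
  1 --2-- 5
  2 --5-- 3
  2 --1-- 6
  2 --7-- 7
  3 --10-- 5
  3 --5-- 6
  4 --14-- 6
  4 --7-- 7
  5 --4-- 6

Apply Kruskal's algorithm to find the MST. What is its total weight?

Applying Kruskal's algorithm (sort edges by weight, add if no cycle):
  Add (2,6) w=1
  Add (1,5) w=2
  Add (1,2) w=4
  Skip (5,6) w=4 (creates cycle)
  Add (2,3) w=5
  Skip (3,6) w=5 (creates cycle)
  Add (0,2) w=7
  Add (2,7) w=7
  Add (4,7) w=7
  Skip (3,5) w=10 (creates cycle)
  Skip (0,5) w=13 (creates cycle)
  Skip (4,6) w=14 (creates cycle)
  Skip (1,3) w=15 (creates cycle)
MST weight = 33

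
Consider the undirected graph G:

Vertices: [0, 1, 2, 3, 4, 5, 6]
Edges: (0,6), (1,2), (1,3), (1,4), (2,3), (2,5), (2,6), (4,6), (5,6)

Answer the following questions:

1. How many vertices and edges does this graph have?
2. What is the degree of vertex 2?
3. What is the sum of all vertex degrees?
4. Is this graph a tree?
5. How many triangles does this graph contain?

Count: 7 vertices, 9 edges.
Vertex 2 has neighbors [1, 3, 5, 6], degree = 4.
Handshaking lemma: 2 * 9 = 18.
A tree on 7 vertices has 6 edges. This graph has 9 edges (3 extra). Not a tree.
Number of triangles = 2.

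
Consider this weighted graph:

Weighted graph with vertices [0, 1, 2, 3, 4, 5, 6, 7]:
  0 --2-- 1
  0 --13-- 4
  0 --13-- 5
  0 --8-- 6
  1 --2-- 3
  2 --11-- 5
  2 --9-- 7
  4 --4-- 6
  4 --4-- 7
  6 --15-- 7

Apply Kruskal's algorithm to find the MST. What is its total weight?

Applying Kruskal's algorithm (sort edges by weight, add if no cycle):
  Add (0,1) w=2
  Add (1,3) w=2
  Add (4,7) w=4
  Add (4,6) w=4
  Add (0,6) w=8
  Add (2,7) w=9
  Add (2,5) w=11
  Skip (0,5) w=13 (creates cycle)
  Skip (0,4) w=13 (creates cycle)
  Skip (6,7) w=15 (creates cycle)
MST weight = 40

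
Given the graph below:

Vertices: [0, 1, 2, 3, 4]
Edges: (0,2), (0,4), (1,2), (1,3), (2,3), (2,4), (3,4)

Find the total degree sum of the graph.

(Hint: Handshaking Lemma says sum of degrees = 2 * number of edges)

Count edges: 7 edges.
By Handshaking Lemma: sum of degrees = 2 * 7 = 14.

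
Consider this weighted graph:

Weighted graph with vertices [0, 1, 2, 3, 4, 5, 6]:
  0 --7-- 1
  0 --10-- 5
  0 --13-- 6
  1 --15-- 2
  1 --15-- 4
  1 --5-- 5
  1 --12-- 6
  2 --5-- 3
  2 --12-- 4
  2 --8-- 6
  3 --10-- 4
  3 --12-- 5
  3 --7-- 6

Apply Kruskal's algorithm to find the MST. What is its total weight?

Applying Kruskal's algorithm (sort edges by weight, add if no cycle):
  Add (1,5) w=5
  Add (2,3) w=5
  Add (0,1) w=7
  Add (3,6) w=7
  Skip (2,6) w=8 (creates cycle)
  Skip (0,5) w=10 (creates cycle)
  Add (3,4) w=10
  Add (1,6) w=12
  Skip (2,4) w=12 (creates cycle)
  Skip (3,5) w=12 (creates cycle)
  Skip (0,6) w=13 (creates cycle)
  Skip (1,4) w=15 (creates cycle)
  Skip (1,2) w=15 (creates cycle)
MST weight = 46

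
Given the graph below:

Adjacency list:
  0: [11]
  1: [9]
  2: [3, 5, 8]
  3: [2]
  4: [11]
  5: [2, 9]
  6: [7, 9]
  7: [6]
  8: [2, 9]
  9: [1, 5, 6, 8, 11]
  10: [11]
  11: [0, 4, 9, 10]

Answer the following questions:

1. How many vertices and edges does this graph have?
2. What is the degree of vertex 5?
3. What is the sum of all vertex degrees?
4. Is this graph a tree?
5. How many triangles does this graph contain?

Count: 12 vertices, 12 edges.
Vertex 5 has neighbors [2, 9], degree = 2.
Handshaking lemma: 2 * 12 = 24.
A tree on 12 vertices has 11 edges. This graph has 12 edges (1 extra). Not a tree.
Number of triangles = 0.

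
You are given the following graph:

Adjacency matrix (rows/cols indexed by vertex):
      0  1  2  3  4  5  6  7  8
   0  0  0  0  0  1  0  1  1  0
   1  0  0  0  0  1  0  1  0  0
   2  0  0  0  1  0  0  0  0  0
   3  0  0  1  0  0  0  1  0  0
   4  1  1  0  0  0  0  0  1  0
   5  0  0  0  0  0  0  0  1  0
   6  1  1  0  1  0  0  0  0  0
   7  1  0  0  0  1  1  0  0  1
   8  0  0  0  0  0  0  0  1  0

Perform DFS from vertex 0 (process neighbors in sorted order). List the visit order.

DFS from vertex 0 (neighbors processed in ascending order):
Visit order: 0, 4, 1, 6, 3, 2, 7, 5, 8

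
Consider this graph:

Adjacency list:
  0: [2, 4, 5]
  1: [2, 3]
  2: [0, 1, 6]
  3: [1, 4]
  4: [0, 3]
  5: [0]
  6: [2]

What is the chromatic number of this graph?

The graph has a maximum clique of size 2 (lower bound on chromatic number).
A valid 3-coloring: {0: 0, 1: 0, 2: 1, 3: 1, 4: 2, 5: 1, 6: 0}.
No proper 2-coloring exists (verified by exhaustive search).
Chromatic number = 3.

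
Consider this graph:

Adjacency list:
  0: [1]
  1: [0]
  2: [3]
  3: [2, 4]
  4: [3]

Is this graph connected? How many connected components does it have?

Checking connectivity: the graph has 2 connected component(s).
Components: [[0, 1], [2, 3, 4]]. The graph is NOT connected.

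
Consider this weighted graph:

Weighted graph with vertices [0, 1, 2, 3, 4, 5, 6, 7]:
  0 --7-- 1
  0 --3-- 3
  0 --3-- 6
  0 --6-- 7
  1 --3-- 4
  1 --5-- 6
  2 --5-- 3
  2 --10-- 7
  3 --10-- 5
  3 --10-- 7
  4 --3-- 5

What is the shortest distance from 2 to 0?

Using Dijkstra's algorithm from vertex 2:
Shortest path: 2 -> 3 -> 0
Total weight: 5 + 3 = 8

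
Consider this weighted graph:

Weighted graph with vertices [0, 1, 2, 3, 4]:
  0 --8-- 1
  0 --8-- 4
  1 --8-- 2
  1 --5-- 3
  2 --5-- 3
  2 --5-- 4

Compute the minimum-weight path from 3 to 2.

Using Dijkstra's algorithm from vertex 3:
Shortest path: 3 -> 2
Total weight: 5 = 5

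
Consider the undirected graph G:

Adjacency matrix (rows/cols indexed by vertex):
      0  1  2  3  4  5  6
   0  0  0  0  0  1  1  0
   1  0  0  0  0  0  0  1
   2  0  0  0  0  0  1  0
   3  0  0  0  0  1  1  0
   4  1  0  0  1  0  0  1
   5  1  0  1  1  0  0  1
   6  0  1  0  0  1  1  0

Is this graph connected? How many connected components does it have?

Checking connectivity: the graph has 1 connected component(s).
All vertices are reachable from each other. The graph IS connected.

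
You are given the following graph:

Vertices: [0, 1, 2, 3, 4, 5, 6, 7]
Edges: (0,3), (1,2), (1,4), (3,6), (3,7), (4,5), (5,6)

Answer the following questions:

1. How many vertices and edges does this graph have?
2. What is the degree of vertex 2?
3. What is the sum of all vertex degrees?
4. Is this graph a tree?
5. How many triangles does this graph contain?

Count: 8 vertices, 7 edges.
Vertex 2 has neighbors [1], degree = 1.
Handshaking lemma: 2 * 7 = 14.
A graph is a tree iff it is connected and has exactly n-1 edges. This graph is connected (all 8 vertices in one component) and has 8-1 = 7 edges. It is a tree.
Number of triangles = 0.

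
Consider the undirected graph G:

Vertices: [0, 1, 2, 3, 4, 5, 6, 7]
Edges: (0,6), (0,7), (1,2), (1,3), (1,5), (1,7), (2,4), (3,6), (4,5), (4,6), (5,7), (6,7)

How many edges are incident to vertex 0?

Vertex 0 has neighbors [6, 7], so deg(0) = 2.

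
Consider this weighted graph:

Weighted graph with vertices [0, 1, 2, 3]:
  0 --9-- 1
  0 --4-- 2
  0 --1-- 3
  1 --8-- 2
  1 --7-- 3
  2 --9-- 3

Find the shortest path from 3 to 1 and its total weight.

Using Dijkstra's algorithm from vertex 3:
Shortest path: 3 -> 1
Total weight: 7 = 7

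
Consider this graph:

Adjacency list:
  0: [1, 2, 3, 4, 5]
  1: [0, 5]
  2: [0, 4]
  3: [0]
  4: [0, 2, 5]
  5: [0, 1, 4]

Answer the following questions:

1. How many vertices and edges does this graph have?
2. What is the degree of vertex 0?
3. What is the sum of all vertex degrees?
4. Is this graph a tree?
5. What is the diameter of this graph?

Count: 6 vertices, 8 edges.
Vertex 0 has neighbors [1, 2, 3, 4, 5], degree = 5.
Handshaking lemma: 2 * 8 = 16.
A tree on 6 vertices has 5 edges. This graph has 8 edges (3 extra). Not a tree.
Diameter (longest shortest path) = 2.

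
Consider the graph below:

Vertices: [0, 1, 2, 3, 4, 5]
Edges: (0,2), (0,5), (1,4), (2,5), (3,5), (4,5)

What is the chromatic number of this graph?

The graph has a maximum clique of size 3 (lower bound on chromatic number).
A valid 3-coloring: {0: 1, 1: 0, 2: 2, 3: 1, 4: 1, 5: 0}.
Chromatic number = 3.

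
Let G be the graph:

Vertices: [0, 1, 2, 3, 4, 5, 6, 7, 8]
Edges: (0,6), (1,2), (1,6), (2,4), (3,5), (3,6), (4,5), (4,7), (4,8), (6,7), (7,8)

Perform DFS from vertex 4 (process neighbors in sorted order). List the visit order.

DFS from vertex 4 (neighbors processed in ascending order):
Visit order: 4, 2, 1, 6, 0, 3, 5, 7, 8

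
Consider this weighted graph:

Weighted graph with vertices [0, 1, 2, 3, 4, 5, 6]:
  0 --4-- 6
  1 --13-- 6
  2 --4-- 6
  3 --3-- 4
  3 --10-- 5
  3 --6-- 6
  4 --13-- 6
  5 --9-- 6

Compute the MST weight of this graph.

Applying Kruskal's algorithm (sort edges by weight, add if no cycle):
  Add (3,4) w=3
  Add (0,6) w=4
  Add (2,6) w=4
  Add (3,6) w=6
  Add (5,6) w=9
  Skip (3,5) w=10 (creates cycle)
  Add (1,6) w=13
  Skip (4,6) w=13 (creates cycle)
MST weight = 39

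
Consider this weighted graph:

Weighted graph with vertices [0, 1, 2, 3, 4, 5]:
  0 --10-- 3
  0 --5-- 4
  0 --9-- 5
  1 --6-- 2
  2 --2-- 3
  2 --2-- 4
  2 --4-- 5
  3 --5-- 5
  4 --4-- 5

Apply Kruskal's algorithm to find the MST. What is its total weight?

Applying Kruskal's algorithm (sort edges by weight, add if no cycle):
  Add (2,4) w=2
  Add (2,3) w=2
  Add (2,5) w=4
  Skip (4,5) w=4 (creates cycle)
  Add (0,4) w=5
  Skip (3,5) w=5 (creates cycle)
  Add (1,2) w=6
  Skip (0,5) w=9 (creates cycle)
  Skip (0,3) w=10 (creates cycle)
MST weight = 19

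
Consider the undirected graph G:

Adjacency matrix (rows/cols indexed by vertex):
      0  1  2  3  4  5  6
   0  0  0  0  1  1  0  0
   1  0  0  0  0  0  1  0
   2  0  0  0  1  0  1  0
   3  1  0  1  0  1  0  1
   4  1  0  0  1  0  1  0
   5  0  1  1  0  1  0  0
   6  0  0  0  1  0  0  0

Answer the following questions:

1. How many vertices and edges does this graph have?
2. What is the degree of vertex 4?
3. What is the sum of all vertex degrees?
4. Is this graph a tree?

Count: 7 vertices, 8 edges.
Vertex 4 has neighbors [0, 3, 5], degree = 3.
Handshaking lemma: 2 * 8 = 16.
A tree on 7 vertices has 6 edges. This graph has 8 edges (2 extra). Not a tree.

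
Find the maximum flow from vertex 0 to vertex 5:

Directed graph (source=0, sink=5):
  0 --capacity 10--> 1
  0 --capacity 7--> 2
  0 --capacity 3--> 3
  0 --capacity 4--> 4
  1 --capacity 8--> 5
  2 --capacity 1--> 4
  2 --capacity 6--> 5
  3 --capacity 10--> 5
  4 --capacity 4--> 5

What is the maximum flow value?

Computing max flow:
  Flow on (0->1): 8/10
  Flow on (0->2): 7/7
  Flow on (0->3): 3/3
  Flow on (0->4): 3/4
  Flow on (1->5): 8/8
  Flow on (2->4): 1/1
  Flow on (2->5): 6/6
  Flow on (3->5): 3/10
  Flow on (4->5): 4/4
Maximum flow = 21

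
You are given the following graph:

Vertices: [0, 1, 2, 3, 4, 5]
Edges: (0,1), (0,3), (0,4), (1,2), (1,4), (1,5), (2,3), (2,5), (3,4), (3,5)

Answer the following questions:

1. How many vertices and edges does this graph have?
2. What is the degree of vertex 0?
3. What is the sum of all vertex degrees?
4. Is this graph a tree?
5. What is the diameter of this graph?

Count: 6 vertices, 10 edges.
Vertex 0 has neighbors [1, 3, 4], degree = 3.
Handshaking lemma: 2 * 10 = 20.
A tree on 6 vertices has 5 edges. This graph has 10 edges (5 extra). Not a tree.
Diameter (longest shortest path) = 2.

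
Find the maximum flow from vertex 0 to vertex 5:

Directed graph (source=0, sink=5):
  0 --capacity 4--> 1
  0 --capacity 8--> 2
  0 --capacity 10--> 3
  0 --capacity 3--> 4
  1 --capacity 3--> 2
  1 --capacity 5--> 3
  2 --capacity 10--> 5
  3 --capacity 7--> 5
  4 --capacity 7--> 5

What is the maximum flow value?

Computing max flow:
  Flow on (0->1): 3/4
  Flow on (0->2): 7/8
  Flow on (0->3): 7/10
  Flow on (0->4): 3/3
  Flow on (1->2): 3/3
  Flow on (2->5): 10/10
  Flow on (3->5): 7/7
  Flow on (4->5): 3/7
Maximum flow = 20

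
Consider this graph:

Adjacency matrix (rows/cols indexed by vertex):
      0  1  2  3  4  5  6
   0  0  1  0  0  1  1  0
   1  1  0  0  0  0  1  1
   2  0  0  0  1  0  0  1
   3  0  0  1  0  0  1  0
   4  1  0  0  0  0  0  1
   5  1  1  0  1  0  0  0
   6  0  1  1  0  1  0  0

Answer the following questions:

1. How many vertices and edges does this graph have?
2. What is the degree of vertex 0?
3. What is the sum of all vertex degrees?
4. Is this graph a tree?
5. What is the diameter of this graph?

Count: 7 vertices, 9 edges.
Vertex 0 has neighbors [1, 4, 5], degree = 3.
Handshaking lemma: 2 * 9 = 18.
A tree on 7 vertices has 6 edges. This graph has 9 edges (3 extra). Not a tree.
Diameter (longest shortest path) = 3.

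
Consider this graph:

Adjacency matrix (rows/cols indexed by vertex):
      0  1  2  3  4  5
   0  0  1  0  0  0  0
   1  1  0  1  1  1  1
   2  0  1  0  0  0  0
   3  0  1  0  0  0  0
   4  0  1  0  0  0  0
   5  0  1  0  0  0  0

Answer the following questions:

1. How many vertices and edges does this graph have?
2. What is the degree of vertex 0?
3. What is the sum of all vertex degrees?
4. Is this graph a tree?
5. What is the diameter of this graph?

Count: 6 vertices, 5 edges.
Vertex 0 has neighbors [1], degree = 1.
Handshaking lemma: 2 * 5 = 10.
A graph is a tree iff it is connected and has exactly n-1 edges. This graph is connected (all 6 vertices in one component) and has 6-1 = 5 edges. It is a tree.
Diameter (longest shortest path) = 2.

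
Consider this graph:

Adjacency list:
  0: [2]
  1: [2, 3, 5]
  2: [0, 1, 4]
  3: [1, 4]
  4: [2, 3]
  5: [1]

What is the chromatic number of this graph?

The graph has a maximum clique of size 2 (lower bound on chromatic number).
A valid 2-coloring: {0: 0, 1: 0, 2: 1, 3: 1, 4: 0, 5: 1}.
Chromatic number = 2.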